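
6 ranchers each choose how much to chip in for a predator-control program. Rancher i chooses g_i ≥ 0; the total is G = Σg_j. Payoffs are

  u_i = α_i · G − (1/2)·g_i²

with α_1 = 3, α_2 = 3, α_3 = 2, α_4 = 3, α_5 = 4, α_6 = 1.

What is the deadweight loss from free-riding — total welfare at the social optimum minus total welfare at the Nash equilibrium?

536

Rancher i's FOC: ∂u_i/∂g_i = α_i − g_i = 0, so g_i* = α_i.
NE contributions = (3, 3, 2, 3, 4, 1); G = 16.
W^NE = (Σα)·G − ½Σα_i² = 16² − ½·48 = 232.
Planner sets g_i = Σα_j = 16 for every i, so G^SO = 6·16 = 96.
W^SO = (Σα)·G^SO − ½·6·(Σα)² = (6/2)·16² = 768.
Deadweight loss = W^SO − W^NE = 536.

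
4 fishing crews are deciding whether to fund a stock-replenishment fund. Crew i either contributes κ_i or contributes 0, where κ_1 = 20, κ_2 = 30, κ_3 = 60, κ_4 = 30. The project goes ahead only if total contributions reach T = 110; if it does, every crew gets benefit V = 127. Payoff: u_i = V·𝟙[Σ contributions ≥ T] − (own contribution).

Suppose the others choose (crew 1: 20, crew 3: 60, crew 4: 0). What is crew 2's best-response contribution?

30

Others' total = 80. Contributing 30 brings total to 110 ≥ 110: gain V − κ_2 = 97.
Best response: 30.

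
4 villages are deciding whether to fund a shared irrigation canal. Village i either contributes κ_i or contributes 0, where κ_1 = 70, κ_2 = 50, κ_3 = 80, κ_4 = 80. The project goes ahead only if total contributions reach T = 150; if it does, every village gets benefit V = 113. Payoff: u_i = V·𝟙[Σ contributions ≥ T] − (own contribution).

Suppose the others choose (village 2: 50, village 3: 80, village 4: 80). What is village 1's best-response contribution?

0

Others' total = 210 ≥ 150; contributing adds cost 70 for no extra benefit.
Best response: 0.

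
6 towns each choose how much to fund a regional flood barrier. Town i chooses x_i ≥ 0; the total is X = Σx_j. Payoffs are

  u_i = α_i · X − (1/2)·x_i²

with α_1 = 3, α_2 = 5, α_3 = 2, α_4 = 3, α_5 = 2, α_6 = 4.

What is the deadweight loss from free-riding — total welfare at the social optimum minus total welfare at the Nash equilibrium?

Town i's FOC: ∂u_i/∂x_i = α_i − x_i = 0, so x_i* = α_i.
NE contributions = (3, 5, 2, 3, 2, 4); X = 19.
W^NE = (Σα)·X − ½Σα_i² = 19² − ½·67 = 327.5.
Planner sets x_i = Σα_j = 19 for every i, so X^SO = 6·19 = 114.
W^SO = (Σα)·X^SO − ½·6·(Σα)² = (6/2)·19² = 1083.
Deadweight loss = W^SO − W^NE = 755.5.

755.5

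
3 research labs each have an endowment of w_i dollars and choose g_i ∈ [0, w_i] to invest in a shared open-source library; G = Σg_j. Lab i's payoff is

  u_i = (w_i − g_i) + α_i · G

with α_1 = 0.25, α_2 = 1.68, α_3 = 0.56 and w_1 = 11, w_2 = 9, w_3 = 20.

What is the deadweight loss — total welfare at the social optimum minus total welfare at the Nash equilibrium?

46.19

∂u_i/∂g_i = α_i − 1, so lab i contributes w_i if α_i > 1, else 0.
α_i > 1 for i ∈ {2}; NE contributions (0, 9, 0), G = 9.
W^NE = Σw_i − G^NE + (Σα_i)·G^NE = 40 + 1.49·9 = 53.41.
Planner: ∂(Σu_j)/∂g_i = Σα_j − 1 = 1.49 > 0, so everyone contributes w_i; G^SO = 40, W^SO = 40 + 1.49·40 = 99.6.
Deadweight loss = 46.19.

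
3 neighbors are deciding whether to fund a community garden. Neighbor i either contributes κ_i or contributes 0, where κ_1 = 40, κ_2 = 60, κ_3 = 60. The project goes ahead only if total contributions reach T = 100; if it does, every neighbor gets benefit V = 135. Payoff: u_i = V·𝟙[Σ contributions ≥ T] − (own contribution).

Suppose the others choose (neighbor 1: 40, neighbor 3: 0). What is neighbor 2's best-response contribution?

Others' total = 40. Contributing 60 brings total to 100 ≥ 100: gain V − κ_2 = 75.
Best response: 60.

60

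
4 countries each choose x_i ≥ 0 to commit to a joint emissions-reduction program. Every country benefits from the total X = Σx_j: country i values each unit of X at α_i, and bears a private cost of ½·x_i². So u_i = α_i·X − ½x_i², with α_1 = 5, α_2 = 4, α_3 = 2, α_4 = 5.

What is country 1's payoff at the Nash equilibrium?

67.5

Country i's FOC: ∂u_i/∂x_i = α_i − x_i = 0, so x_i* = α_i.
NE contributions = (5, 4, 2, 5); X = 16.
u_1 = α_1·X − ½·(x_1)² = 5·16 − ½·5² = 67.5.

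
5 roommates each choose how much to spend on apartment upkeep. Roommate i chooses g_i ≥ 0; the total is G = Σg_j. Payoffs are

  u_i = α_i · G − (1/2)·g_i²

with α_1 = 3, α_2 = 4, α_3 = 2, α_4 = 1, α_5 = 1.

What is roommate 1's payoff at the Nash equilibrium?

Roommate i's FOC: ∂u_i/∂g_i = α_i − g_i = 0, so g_i* = α_i.
NE contributions = (3, 4, 2, 1, 1); G = 11.
u_1 = α_1·G − ½·(g_1)² = 3·11 − ½·3² = 28.5.

28.5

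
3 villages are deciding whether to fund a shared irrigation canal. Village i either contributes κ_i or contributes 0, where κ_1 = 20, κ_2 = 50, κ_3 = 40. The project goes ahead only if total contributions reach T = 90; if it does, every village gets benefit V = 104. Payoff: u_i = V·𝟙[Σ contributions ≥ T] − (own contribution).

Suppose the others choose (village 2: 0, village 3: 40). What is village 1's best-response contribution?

Others' total = 40. Even contributing 20 gives 60 < 90: no benefit either way.
Best response: 0.

0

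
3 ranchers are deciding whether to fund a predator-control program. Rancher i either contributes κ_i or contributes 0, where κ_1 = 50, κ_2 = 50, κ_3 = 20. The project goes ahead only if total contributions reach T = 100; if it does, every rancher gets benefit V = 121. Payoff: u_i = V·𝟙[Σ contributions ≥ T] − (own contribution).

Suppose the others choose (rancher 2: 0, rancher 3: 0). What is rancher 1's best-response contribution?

Others' total = 0. Even contributing 50 gives 50 < 100: no benefit either way.
Best response: 0.

0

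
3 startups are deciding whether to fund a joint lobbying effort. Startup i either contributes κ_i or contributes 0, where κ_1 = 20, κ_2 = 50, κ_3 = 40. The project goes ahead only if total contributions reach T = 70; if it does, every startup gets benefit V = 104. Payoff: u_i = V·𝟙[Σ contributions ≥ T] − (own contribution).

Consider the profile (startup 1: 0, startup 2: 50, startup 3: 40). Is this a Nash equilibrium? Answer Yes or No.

Total = 90 ≥ 70: provided.
Startup 1 (pledges 0, payoff 104): pledging 20 → total 110, payoff 84. No gain.
Startup 2 (pledges 50, payoff 54): dropping to 0 → total 40, payoff 0. No gain.
Startup 3 (pledges 40, payoff 64): dropping to 0 → total 50, payoff 0. No gain.

Yes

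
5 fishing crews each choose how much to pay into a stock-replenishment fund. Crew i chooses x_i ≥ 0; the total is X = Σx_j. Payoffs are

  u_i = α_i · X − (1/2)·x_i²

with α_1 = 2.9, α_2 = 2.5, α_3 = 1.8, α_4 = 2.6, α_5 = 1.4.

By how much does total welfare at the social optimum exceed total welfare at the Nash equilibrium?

201.47

Crew i's FOC: ∂u_i/∂x_i = α_i − x_i = 0, so x_i* = α_i.
NE contributions = (2.9, 2.5, 1.8, 2.6, 1.4); X = 11.2.
W^NE = (Σα)·X − ½Σα_i² = 11.2² − ½·26.62 = 112.13.
Planner sets x_i = Σα_j = 11.2 for every i, so X^SO = 5·11.2 = 56.
W^SO = (Σα)·X^SO − ½·5·(Σα)² = (5/2)·11.2² = 313.6.
Deadweight loss = W^SO − W^NE = 201.47.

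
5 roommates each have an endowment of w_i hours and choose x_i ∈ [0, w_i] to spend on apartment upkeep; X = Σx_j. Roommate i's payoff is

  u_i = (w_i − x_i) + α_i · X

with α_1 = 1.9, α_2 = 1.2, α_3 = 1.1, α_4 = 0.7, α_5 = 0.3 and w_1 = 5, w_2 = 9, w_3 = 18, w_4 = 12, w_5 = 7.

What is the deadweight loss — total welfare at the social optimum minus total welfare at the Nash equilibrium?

79.8

∂u_i/∂x_i = α_i − 1, so roommate i contributes w_i if α_i > 1, else 0.
α_i > 1 for i ∈ {1, 2, 3}; NE contributions (5, 9, 18, 0, 0), X = 32.
W^NE = Σw_i − X^NE + (Σα_i)·X^NE = 51 + 4.2·32 = 185.4.
Planner: ∂(Σu_j)/∂x_i = Σα_j − 1 = 4.2 > 0, so everyone contributes w_i; X^SO = 51, W^SO = 51 + 4.2·51 = 265.2.
Deadweight loss = 79.8.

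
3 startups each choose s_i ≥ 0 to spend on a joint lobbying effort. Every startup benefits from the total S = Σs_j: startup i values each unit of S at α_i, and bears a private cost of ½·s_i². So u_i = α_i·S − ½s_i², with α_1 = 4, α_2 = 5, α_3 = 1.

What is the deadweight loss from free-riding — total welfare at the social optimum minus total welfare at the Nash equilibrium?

Startup i's FOC: ∂u_i/∂s_i = α_i − s_i = 0, so s_i* = α_i.
NE contributions = (4, 5, 1); S = 10.
W^NE = (Σα)·S − ½Σα_i² = 10² − ½·42 = 79.
Planner sets s_i = Σα_j = 10 for every i, so S^SO = 3·10 = 30.
W^SO = (Σα)·S^SO − ½·3·(Σα)² = (3/2)·10² = 150.
Deadweight loss = W^SO − W^NE = 71.

71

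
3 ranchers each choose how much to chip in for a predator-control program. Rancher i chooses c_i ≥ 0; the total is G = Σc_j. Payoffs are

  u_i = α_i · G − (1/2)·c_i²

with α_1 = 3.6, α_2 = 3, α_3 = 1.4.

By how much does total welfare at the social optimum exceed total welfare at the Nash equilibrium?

Rancher i's FOC: ∂u_i/∂c_i = α_i − c_i = 0, so c_i* = α_i.
NE contributions = (3.6, 3, 1.4); G = 8.
W^NE = (Σα)·G − ½Σα_i² = 8² − ½·23.92 = 52.04.
Planner sets c_i = Σα_j = 8 for every i, so G^SO = 3·8 = 24.
W^SO = (Σα)·G^SO − ½·3·(Σα)² = (3/2)·8² = 96.
Deadweight loss = W^SO − W^NE = 43.96.

43.96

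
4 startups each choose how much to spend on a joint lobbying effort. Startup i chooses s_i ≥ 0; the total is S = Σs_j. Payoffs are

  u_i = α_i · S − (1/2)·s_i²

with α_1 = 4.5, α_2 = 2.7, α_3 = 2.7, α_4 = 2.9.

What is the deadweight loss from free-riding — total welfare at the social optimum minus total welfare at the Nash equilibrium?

Startup i's FOC: ∂u_i/∂s_i = α_i − s_i = 0, so s_i* = α_i.
NE contributions = (4.5, 2.7, 2.7, 2.9); S = 12.8.
W^NE = (Σα)·S − ½Σα_i² = 12.8² − ½·43.24 = 142.22.
Planner sets s_i = Σα_j = 12.8 for every i, so S^SO = 4·12.8 = 51.2.
W^SO = (Σα)·S^SO − ½·4·(Σα)² = (4/2)·12.8² = 327.68.
Deadweight loss = W^SO − W^NE = 185.46.

185.46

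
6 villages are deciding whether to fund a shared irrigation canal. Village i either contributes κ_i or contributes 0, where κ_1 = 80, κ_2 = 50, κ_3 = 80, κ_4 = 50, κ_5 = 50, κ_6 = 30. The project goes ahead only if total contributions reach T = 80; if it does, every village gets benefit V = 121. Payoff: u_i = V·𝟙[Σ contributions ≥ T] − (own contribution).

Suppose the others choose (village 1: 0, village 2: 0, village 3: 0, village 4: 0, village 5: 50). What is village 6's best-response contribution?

Others' total = 50. Contributing 30 brings total to 80 ≥ 80: gain V − κ_6 = 91.
Best response: 30.

30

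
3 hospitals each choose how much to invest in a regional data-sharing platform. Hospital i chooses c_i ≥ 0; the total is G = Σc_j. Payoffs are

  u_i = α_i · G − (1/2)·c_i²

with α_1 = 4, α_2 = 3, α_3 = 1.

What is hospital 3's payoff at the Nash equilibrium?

7.5

Hospital i's FOC: ∂u_i/∂c_i = α_i − c_i = 0, so c_i* = α_i.
NE contributions = (4, 3, 1); G = 8.
u_3 = α_3·G − ½·(c_3)² = 1·8 − ½·1² = 7.5.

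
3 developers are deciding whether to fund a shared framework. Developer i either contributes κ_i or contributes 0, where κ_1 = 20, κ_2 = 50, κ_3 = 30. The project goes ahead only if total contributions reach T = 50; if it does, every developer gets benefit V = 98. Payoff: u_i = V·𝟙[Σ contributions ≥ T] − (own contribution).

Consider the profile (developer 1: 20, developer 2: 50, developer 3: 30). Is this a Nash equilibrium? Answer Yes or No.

Total = 100 ≥ 50: provided.
Developer 1 (pledges 20, payoff 78): dropping to 0 → total 80, payoff 98. Profitable deviation.

No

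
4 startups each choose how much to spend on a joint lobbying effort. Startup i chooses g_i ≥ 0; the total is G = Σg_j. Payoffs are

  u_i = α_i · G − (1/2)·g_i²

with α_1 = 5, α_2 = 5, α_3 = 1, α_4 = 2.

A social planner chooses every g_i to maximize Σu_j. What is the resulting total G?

52

Planner FOC: ∂(Σu_j)/∂g_i = (Σα_j) − g_i = 0, so g_i^SO = Σα_j = 13 for every i; G^SO = 52.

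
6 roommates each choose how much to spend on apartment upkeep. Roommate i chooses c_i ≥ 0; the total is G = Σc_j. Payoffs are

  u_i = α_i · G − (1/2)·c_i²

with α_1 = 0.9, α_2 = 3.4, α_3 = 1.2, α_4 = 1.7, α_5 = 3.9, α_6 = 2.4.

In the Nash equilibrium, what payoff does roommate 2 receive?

40.12

Roommate i's FOC: ∂u_i/∂c_i = α_i − c_i = 0, so c_i* = α_i.
NE contributions = (0.9, 3.4, 1.2, 1.7, 3.9, 2.4); G = 13.5.
u_2 = α_2·G − ½·(c_2)² = 3.4·13.5 − ½·3.4² = 40.12.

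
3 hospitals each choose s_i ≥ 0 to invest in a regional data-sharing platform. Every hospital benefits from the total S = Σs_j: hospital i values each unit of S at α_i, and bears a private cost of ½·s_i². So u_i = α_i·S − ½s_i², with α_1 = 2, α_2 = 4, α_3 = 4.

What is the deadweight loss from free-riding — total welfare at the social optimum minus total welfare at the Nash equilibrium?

Hospital i's FOC: ∂u_i/∂s_i = α_i − s_i = 0, so s_i* = α_i.
NE contributions = (2, 4, 4); S = 10.
W^NE = (Σα)·S − ½Σα_i² = 10² − ½·36 = 82.
Planner sets s_i = Σα_j = 10 for every i, so S^SO = 3·10 = 30.
W^SO = (Σα)·S^SO − ½·3·(Σα)² = (3/2)·10² = 150.
Deadweight loss = W^SO − W^NE = 68.

68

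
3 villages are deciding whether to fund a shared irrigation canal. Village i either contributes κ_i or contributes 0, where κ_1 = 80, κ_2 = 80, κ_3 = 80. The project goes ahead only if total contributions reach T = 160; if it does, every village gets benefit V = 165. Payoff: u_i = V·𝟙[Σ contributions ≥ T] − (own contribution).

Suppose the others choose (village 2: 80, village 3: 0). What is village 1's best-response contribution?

80

Others' total = 80. Contributing 80 brings total to 160 ≥ 160: gain V − κ_1 = 85.
Best response: 80.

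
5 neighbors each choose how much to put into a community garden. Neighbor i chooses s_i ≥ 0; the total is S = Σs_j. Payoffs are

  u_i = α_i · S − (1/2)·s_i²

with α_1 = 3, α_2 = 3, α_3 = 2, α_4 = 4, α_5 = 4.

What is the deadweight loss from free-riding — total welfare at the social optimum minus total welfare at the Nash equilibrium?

Neighbor i's FOC: ∂u_i/∂s_i = α_i − s_i = 0, so s_i* = α_i.
NE contributions = (3, 3, 2, 4, 4); S = 16.
W^NE = (Σα)·S − ½Σα_i² = 16² − ½·54 = 229.
Planner sets s_i = Σα_j = 16 for every i, so S^SO = 5·16 = 80.
W^SO = (Σα)·S^SO − ½·5·(Σα)² = (5/2)·16² = 640.
Deadweight loss = W^SO − W^NE = 411.

411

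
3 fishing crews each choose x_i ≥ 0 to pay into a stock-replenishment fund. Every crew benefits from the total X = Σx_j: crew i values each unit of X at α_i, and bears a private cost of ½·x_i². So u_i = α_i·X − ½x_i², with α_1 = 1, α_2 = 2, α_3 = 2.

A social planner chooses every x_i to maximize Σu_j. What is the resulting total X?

15

Planner FOC: ∂(Σu_j)/∂x_i = (Σα_j) − x_i = 0, so x_i^SO = Σα_j = 5 for every i; X^SO = 15.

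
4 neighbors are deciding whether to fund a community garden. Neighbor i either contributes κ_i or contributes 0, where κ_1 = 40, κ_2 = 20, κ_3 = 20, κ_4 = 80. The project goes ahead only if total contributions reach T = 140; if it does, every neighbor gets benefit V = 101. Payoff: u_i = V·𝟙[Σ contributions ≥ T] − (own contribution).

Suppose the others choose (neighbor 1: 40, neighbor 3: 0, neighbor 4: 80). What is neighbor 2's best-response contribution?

20

Others' total = 120. Contributing 20 brings total to 140 ≥ 140: gain V − κ_2 = 81.
Best response: 20.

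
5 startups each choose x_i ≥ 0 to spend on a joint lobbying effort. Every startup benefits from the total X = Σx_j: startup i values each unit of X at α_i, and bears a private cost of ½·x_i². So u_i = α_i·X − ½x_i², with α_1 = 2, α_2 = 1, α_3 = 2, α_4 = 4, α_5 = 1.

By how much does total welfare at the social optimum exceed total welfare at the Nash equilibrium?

163

Startup i's FOC: ∂u_i/∂x_i = α_i − x_i = 0, so x_i* = α_i.
NE contributions = (2, 1, 2, 4, 1); X = 10.
W^NE = (Σα)·X − ½Σα_i² = 10² − ½·26 = 87.
Planner sets x_i = Σα_j = 10 for every i, so X^SO = 5·10 = 50.
W^SO = (Σα)·X^SO − ½·5·(Σα)² = (5/2)·10² = 250.
Deadweight loss = W^SO − W^NE = 163.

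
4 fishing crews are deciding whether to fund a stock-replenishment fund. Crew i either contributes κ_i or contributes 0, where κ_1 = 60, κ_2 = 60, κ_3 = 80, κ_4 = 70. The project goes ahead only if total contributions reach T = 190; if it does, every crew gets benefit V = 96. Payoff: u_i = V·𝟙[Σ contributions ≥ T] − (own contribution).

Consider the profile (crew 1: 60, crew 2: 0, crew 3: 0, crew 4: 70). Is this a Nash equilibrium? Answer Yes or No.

Total = 130 < 190: not provided.
Crew 1 (pledges 60, payoff -60): dropping to 0 → total 70, payoff 0. Profitable deviation.

No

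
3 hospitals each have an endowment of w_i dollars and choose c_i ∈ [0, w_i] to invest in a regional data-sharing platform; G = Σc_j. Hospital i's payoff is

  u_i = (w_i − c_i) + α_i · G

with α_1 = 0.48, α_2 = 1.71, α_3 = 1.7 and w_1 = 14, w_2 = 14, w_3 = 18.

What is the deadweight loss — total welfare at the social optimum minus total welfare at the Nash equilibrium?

∂u_i/∂c_i = α_i − 1, so hospital i contributes w_i if α_i > 1, else 0.
α_i > 1 for i ∈ {2, 3}; NE contributions (0, 14, 18), G = 32.
W^NE = Σw_i − G^NE + (Σα_i)·G^NE = 46 + 2.89·32 = 138.48.
Planner: ∂(Σu_j)/∂c_i = Σα_j − 1 = 2.89 > 0, so everyone contributes w_i; G^SO = 46, W^SO = 46 + 2.89·46 = 178.94.
Deadweight loss = 40.46.

40.46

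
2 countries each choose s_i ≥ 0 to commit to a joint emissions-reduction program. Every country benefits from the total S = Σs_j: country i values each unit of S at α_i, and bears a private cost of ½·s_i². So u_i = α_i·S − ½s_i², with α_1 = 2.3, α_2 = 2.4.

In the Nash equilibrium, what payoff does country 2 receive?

8.4

Country i's FOC: ∂u_i/∂s_i = α_i − s_i = 0, so s_i* = α_i.
NE contributions = (2.3, 2.4); S = 4.7.
u_2 = α_2·S − ½·(s_2)² = 2.4·4.7 − ½·2.4² = 8.4.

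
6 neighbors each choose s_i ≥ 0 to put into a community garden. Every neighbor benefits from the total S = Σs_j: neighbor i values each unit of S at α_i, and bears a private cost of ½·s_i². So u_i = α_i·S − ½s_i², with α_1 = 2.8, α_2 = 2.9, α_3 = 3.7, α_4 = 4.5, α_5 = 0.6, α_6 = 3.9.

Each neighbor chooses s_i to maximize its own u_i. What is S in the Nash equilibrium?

18.4

Neighbor i's FOC: ∂u_i/∂s_i = α_i − s_i = 0, so s_i* = α_i.
NE contributions = (2.8, 2.9, 3.7, 4.5, 0.6, 3.9); S = 18.4.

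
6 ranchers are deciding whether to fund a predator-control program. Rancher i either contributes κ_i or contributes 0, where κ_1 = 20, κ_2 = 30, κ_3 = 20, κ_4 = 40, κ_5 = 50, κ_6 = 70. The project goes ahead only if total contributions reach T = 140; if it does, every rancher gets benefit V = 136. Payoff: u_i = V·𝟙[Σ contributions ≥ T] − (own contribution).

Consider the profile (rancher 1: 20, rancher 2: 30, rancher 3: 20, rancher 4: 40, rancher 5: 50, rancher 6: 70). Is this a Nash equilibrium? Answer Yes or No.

Total = 230 ≥ 140: provided.
Rancher 1 (pledges 20, payoff 116): dropping to 0 → total 210, payoff 136. Profitable deviation.

No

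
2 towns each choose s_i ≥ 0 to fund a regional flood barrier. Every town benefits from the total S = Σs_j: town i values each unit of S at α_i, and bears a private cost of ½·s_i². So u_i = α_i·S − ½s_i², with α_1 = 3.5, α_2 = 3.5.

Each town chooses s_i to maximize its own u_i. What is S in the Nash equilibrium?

7

Town i's FOC: ∂u_i/∂s_i = α_i − s_i = 0, so s_i* = α_i.
NE contributions = (3.5, 3.5); S = 7.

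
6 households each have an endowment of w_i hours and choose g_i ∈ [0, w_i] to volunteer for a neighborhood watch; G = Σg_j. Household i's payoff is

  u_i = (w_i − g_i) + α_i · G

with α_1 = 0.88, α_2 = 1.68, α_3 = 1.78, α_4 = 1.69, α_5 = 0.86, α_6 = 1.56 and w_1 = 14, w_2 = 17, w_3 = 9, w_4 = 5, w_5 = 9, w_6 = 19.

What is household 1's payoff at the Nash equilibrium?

∂u_i/∂g_i = α_i − 1, so household i contributes w_i if α_i > 1, else 0.
α_i > 1 for i ∈ {2, 3, 4, 6}; NE contributions (0, 17, 9, 5, 0, 19), G = 50.
u_1 = (14 − 0) + 0.88·50 = 58.

58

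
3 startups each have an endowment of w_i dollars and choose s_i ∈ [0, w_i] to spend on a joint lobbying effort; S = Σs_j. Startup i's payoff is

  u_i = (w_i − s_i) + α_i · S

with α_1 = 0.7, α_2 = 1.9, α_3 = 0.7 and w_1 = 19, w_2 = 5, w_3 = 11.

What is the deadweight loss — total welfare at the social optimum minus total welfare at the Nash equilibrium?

69

∂u_i/∂s_i = α_i − 1, so startup i contributes w_i if α_i > 1, else 0.
α_i > 1 for i ∈ {2}; NE contributions (0, 5, 0), S = 5.
W^NE = Σw_i − S^NE + (Σα_i)·S^NE = 35 + 2.3·5 = 46.5.
Planner: ∂(Σu_j)/∂s_i = Σα_j − 1 = 2.3 > 0, so everyone contributes w_i; S^SO = 35, W^SO = 35 + 2.3·35 = 115.5.
Deadweight loss = 69.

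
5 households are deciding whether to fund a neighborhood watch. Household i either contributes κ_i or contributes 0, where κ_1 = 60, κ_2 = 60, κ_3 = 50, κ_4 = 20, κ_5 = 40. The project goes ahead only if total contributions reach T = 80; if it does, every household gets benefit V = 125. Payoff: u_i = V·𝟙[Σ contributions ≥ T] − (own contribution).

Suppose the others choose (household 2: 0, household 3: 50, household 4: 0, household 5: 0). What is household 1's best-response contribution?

60

Others' total = 50. Contributing 60 brings total to 110 ≥ 80: gain V − κ_1 = 65.
Best response: 60.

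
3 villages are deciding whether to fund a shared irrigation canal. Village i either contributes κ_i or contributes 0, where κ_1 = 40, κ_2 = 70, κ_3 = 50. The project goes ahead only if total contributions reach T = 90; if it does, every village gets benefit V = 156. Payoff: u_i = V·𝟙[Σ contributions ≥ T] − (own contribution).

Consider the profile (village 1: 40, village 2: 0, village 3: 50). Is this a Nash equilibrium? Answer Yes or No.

Yes

Total = 90 ≥ 90: provided.
Village 1 (pledges 40, payoff 116): dropping to 0 → total 50, payoff 0. No gain.
Village 2 (pledges 0, payoff 156): pledging 70 → total 160, payoff 86. No gain.
Village 3 (pledges 50, payoff 106): dropping to 0 → total 40, payoff 0. No gain.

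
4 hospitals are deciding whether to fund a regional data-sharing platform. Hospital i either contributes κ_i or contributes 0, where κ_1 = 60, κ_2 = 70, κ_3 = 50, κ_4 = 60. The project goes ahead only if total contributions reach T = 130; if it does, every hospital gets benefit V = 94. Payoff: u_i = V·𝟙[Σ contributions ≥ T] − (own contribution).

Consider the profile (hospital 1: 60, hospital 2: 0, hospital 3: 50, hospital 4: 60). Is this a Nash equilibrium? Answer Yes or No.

Total = 170 ≥ 130: provided.
Hospital 1 (pledges 60, payoff 34): dropping to 0 → total 110, payoff 0. No gain.
Hospital 2 (pledges 0, payoff 94): pledging 70 → total 240, payoff 24. No gain.
Hospital 3 (pledges 50, payoff 44): dropping to 0 → total 120, payoff 0. No gain.
Hospital 4 (pledges 60, payoff 34): dropping to 0 → total 110, payoff 0. No gain.

Yes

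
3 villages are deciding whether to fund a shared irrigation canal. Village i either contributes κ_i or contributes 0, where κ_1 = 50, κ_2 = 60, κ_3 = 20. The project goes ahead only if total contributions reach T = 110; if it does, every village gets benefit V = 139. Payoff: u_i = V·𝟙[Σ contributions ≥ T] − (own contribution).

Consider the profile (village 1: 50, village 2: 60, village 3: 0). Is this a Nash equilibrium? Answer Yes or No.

Yes

Total = 110 ≥ 110: provided.
Village 1 (pledges 50, payoff 89): dropping to 0 → total 60, payoff 0. No gain.
Village 2 (pledges 60, payoff 79): dropping to 0 → total 50, payoff 0. No gain.
Village 3 (pledges 0, payoff 139): pledging 20 → total 130, payoff 119. No gain.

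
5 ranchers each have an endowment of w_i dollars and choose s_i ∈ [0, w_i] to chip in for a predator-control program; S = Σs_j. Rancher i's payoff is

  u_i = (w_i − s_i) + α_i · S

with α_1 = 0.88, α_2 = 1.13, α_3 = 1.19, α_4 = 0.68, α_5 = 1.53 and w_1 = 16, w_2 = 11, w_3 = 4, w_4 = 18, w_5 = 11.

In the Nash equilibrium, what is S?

26

∂u_i/∂s_i = α_i − 1, so rancher i contributes w_i if α_i > 1, else 0.
α_i > 1 for i ∈ {2, 3, 5}; NE contributions (0, 11, 4, 0, 11), S = 26.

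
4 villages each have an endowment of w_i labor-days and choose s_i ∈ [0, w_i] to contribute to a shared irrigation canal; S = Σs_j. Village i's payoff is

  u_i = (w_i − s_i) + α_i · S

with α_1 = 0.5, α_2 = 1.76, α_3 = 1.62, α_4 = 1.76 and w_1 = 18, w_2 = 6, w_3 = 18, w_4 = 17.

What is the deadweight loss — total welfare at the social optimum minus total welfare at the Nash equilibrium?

83.52

∂u_i/∂s_i = α_i − 1, so village i contributes w_i if α_i > 1, else 0.
α_i > 1 for i ∈ {2, 3, 4}; NE contributions (0, 6, 18, 17), S = 41.
W^NE = Σw_i − S^NE + (Σα_i)·S^NE = 59 + 4.64·41 = 249.24.
Planner: ∂(Σu_j)/∂s_i = Σα_j − 1 = 4.64 > 0, so everyone contributes w_i; S^SO = 59, W^SO = 59 + 4.64·59 = 332.76.
Deadweight loss = 83.52.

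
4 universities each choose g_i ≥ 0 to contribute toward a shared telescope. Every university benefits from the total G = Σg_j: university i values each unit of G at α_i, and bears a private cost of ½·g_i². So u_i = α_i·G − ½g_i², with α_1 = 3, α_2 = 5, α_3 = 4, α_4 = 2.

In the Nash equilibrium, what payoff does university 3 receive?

University i's FOC: ∂u_i/∂g_i = α_i − g_i = 0, so g_i* = α_i.
NE contributions = (3, 5, 4, 2); G = 14.
u_3 = α_3·G − ½·(g_3)² = 4·14 − ½·4² = 48.

48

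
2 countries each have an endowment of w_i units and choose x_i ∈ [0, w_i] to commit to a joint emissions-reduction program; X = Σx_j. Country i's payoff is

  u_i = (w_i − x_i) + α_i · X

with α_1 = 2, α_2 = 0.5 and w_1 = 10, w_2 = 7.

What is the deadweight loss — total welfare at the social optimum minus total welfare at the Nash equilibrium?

∂u_i/∂x_i = α_i − 1, so country i contributes w_i if α_i > 1, else 0.
α_i > 1 for i ∈ {1}; NE contributions (10, 0), X = 10.
W^NE = Σw_i − X^NE + (Σα_i)·X^NE = 17 + 1.5·10 = 32.
Planner: ∂(Σu_j)/∂x_i = Σα_j − 1 = 1.5 > 0, so everyone contributes w_i; X^SO = 17, W^SO = 17 + 1.5·17 = 42.5.
Deadweight loss = 10.5.

10.5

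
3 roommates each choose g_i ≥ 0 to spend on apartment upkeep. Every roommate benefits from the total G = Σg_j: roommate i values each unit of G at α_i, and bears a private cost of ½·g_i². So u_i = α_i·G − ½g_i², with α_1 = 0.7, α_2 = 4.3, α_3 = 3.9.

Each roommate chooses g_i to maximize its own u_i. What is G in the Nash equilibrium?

Roommate i's FOC: ∂u_i/∂g_i = α_i − g_i = 0, so g_i* = α_i.
NE contributions = (0.7, 4.3, 3.9); G = 8.9.

8.9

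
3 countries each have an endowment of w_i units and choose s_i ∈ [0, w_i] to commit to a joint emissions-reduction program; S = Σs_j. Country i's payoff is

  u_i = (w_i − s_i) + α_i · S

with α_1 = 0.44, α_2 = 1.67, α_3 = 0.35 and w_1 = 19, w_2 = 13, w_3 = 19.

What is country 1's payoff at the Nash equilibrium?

∂u_i/∂s_i = α_i − 1, so country i contributes w_i if α_i > 1, else 0.
α_i > 1 for i ∈ {2}; NE contributions (0, 13, 0), S = 13.
u_1 = (19 − 0) + 0.44·13 = 24.72.

24.72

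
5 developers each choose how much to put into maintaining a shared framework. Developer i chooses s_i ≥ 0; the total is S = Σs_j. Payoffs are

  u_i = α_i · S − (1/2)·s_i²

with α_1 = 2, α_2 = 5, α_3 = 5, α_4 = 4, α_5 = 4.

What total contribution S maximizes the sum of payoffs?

100

Planner FOC: ∂(Σu_j)/∂s_i = (Σα_j) − s_i = 0, so s_i^SO = Σα_j = 20 for every i; S^SO = 100.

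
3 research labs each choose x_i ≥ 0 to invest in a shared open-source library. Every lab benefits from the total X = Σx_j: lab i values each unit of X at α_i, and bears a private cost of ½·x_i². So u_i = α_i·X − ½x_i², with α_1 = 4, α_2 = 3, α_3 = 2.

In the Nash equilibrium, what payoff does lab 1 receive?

Lab i's FOC: ∂u_i/∂x_i = α_i − x_i = 0, so x_i* = α_i.
NE contributions = (4, 3, 2); X = 9.
u_1 = α_1·X − ½·(x_1)² = 4·9 − ½·4² = 28.

28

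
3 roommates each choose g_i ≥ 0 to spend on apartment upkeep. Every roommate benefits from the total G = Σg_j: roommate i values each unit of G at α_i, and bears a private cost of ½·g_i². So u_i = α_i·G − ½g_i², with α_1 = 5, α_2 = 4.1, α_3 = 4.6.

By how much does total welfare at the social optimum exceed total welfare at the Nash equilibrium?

125.33

Roommate i's FOC: ∂u_i/∂g_i = α_i − g_i = 0, so g_i* = α_i.
NE contributions = (5, 4.1, 4.6); G = 13.7.
W^NE = (Σα)·G − ½Σα_i² = 13.7² − ½·62.97 = 156.205.
Planner sets g_i = Σα_j = 13.7 for every i, so G^SO = 3·13.7 = 41.1.
W^SO = (Σα)·G^SO − ½·3·(Σα)² = (3/2)·13.7² = 281.535.
Deadweight loss = W^SO − W^NE = 125.33.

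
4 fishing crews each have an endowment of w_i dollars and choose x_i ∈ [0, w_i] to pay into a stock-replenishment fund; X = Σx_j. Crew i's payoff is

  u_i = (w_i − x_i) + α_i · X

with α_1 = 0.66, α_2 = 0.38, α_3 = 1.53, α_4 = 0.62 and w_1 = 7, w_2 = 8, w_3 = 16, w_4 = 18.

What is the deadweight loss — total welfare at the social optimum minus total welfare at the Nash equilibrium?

72.27

∂u_i/∂x_i = α_i − 1, so crew i contributes w_i if α_i > 1, else 0.
α_i > 1 for i ∈ {3}; NE contributions (0, 0, 16, 0), X = 16.
W^NE = Σw_i − X^NE + (Σα_i)·X^NE = 49 + 2.19·16 = 84.04.
Planner: ∂(Σu_j)/∂x_i = Σα_j − 1 = 2.19 > 0, so everyone contributes w_i; X^SO = 49, W^SO = 49 + 2.19·49 = 156.31.
Deadweight loss = 72.27.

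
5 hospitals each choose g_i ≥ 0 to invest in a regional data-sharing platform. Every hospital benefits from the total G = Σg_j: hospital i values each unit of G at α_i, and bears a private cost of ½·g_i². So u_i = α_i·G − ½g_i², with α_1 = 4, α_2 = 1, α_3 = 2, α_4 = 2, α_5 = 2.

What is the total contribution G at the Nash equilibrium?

11

Hospital i's FOC: ∂u_i/∂g_i = α_i − g_i = 0, so g_i* = α_i.
NE contributions = (4, 1, 2, 2, 2); G = 11.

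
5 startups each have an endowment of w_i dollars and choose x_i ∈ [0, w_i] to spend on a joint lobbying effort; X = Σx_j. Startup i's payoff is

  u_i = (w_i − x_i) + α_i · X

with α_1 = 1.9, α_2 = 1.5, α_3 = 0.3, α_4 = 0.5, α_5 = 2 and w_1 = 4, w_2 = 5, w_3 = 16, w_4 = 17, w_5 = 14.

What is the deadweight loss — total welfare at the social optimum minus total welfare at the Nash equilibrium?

∂u_i/∂x_i = α_i − 1, so startup i contributes w_i if α_i > 1, else 0.
α_i > 1 for i ∈ {1, 2, 5}; NE contributions (4, 5, 0, 0, 14), X = 23.
W^NE = Σw_i − X^NE + (Σα_i)·X^NE = 56 + 5.2·23 = 175.6.
Planner: ∂(Σu_j)/∂x_i = Σα_j − 1 = 5.2 > 0, so everyone contributes w_i; X^SO = 56, W^SO = 56 + 5.2·56 = 347.2.
Deadweight loss = 171.6.

171.6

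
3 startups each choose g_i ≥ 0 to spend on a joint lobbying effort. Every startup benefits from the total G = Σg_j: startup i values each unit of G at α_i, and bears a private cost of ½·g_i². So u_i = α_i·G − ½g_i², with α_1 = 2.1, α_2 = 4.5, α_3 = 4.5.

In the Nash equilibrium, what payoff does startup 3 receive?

39.825

Startup i's FOC: ∂u_i/∂g_i = α_i − g_i = 0, so g_i* = α_i.
NE contributions = (2.1, 4.5, 4.5); G = 11.1.
u_3 = α_3·G − ½·(g_3)² = 4.5·11.1 − ½·4.5² = 39.825.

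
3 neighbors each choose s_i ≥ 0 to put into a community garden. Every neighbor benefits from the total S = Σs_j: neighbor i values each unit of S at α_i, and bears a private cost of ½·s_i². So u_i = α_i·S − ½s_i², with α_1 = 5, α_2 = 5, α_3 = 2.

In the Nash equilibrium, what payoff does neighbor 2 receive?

47.5

Neighbor i's FOC: ∂u_i/∂s_i = α_i − s_i = 0, so s_i* = α_i.
NE contributions = (5, 5, 2); S = 12.
u_2 = α_2·S − ½·(s_2)² = 5·12 − ½·5² = 47.5.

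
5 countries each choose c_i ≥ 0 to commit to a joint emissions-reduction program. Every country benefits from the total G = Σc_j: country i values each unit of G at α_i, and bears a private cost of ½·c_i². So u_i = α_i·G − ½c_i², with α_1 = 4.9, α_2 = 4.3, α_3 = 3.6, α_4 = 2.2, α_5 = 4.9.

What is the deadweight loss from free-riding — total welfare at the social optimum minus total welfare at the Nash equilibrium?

Country i's FOC: ∂u_i/∂c_i = α_i − c_i = 0, so c_i* = α_i.
NE contributions = (4.9, 4.3, 3.6, 2.2, 4.9); G = 19.9.
W^NE = (Σα)·G − ½Σα_i² = 19.9² − ½·84.31 = 353.855.
Planner sets c_i = Σα_j = 19.9 for every i, so G^SO = 5·19.9 = 99.5.
W^SO = (Σα)·G^SO − ½·5·(Σα)² = (5/2)·19.9² = 990.025.
Deadweight loss = W^SO − W^NE = 636.17.

636.17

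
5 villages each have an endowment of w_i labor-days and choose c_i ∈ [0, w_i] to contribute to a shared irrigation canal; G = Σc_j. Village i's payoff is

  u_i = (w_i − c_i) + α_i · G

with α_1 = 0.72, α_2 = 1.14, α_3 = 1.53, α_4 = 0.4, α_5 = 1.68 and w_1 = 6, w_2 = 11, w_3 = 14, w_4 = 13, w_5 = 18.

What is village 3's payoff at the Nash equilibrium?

65.79

∂u_i/∂c_i = α_i − 1, so village i contributes w_i if α_i > 1, else 0.
α_i > 1 for i ∈ {2, 3, 5}; NE contributions (0, 11, 14, 0, 18), G = 43.
u_3 = (14 − 14) + 1.53·43 = 65.79.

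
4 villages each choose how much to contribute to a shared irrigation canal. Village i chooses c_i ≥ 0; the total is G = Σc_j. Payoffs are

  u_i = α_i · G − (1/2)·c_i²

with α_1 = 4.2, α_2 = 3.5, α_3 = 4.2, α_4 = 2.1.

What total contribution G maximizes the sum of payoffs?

56

Planner FOC: ∂(Σu_j)/∂c_i = (Σα_j) − c_i = 0, so c_i^SO = Σα_j = 14 for every i; G^SO = 56.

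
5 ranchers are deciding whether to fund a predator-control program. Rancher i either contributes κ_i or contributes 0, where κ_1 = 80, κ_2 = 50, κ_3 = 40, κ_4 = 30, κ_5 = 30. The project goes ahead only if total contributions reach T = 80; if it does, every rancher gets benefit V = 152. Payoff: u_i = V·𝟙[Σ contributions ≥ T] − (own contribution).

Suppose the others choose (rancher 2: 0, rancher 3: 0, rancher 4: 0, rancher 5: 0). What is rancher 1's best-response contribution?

80

Others' total = 0. Contributing 80 brings total to 80 ≥ 80: gain V − κ_1 = 72.
Best response: 80.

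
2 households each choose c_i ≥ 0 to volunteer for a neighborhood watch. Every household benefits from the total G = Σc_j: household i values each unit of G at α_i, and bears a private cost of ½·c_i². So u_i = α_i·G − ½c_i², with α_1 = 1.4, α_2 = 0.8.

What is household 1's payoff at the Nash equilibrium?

Household i's FOC: ∂u_i/∂c_i = α_i − c_i = 0, so c_i* = α_i.
NE contributions = (1.4, 0.8); G = 2.2.
u_1 = α_1·G − ½·(c_1)² = 1.4·2.2 − ½·1.4² = 2.1.

2.1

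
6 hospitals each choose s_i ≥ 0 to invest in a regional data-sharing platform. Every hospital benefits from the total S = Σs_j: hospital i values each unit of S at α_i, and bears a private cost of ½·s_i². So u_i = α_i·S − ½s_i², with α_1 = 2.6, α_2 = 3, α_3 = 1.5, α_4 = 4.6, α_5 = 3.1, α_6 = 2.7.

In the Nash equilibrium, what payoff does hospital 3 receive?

Hospital i's FOC: ∂u_i/∂s_i = α_i − s_i = 0, so s_i* = α_i.
NE contributions = (2.6, 3, 1.5, 4.6, 3.1, 2.7); S = 17.5.
u_3 = α_3·S − ½·(s_3)² = 1.5·17.5 − ½·1.5² = 25.125.

25.125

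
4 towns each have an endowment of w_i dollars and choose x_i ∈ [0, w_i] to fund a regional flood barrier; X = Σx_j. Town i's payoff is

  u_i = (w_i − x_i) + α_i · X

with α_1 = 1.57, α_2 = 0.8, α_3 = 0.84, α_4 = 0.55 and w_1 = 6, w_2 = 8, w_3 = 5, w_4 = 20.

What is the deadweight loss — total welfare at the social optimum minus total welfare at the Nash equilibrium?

∂u_i/∂x_i = α_i − 1, so town i contributes w_i if α_i > 1, else 0.
α_i > 1 for i ∈ {1}; NE contributions (6, 0, 0, 0), X = 6.
W^NE = Σw_i − X^NE + (Σα_i)·X^NE = 39 + 2.76·6 = 55.56.
Planner: ∂(Σu_j)/∂x_i = Σα_j − 1 = 2.76 > 0, so everyone contributes w_i; X^SO = 39, W^SO = 39 + 2.76·39 = 146.64.
Deadweight loss = 91.08.

91.08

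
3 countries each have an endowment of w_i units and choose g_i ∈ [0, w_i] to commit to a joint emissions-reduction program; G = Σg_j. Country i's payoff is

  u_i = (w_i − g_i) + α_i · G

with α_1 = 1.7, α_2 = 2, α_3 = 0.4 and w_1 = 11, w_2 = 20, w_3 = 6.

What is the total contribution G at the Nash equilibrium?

∂u_i/∂g_i = α_i − 1, so country i contributes w_i if α_i > 1, else 0.
α_i > 1 for i ∈ {1, 2}; NE contributions (11, 20, 0), G = 31.

31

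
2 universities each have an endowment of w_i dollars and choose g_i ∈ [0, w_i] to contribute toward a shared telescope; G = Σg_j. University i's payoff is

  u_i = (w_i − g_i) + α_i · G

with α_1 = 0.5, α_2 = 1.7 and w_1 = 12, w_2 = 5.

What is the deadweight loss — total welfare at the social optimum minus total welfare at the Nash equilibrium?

∂u_i/∂g_i = α_i − 1, so university i contributes w_i if α_i > 1, else 0.
α_i > 1 for i ∈ {2}; NE contributions (0, 5), G = 5.
W^NE = Σw_i − G^NE + (Σα_i)·G^NE = 17 + 1.2·5 = 23.
Planner: ∂(Σu_j)/∂g_i = Σα_j − 1 = 1.2 > 0, so everyone contributes w_i; G^SO = 17, W^SO = 17 + 1.2·17 = 37.4.
Deadweight loss = 14.4.

14.4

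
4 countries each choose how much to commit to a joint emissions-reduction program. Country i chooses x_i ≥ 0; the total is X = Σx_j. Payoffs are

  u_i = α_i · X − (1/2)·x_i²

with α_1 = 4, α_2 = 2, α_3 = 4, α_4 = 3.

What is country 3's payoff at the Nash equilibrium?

44

Country i's FOC: ∂u_i/∂x_i = α_i − x_i = 0, so x_i* = α_i.
NE contributions = (4, 2, 4, 3); X = 13.
u_3 = α_3·X − ½·(x_3)² = 4·13 − ½·4² = 44.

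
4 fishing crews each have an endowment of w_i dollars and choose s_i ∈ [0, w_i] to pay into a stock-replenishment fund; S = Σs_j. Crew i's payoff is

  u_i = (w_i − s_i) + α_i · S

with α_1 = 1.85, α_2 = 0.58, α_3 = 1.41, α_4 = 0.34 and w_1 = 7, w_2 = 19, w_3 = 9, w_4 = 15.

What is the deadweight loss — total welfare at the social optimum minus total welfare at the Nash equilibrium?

108.12

∂u_i/∂s_i = α_i − 1, so crew i contributes w_i if α_i > 1, else 0.
α_i > 1 for i ∈ {1, 3}; NE contributions (7, 0, 9, 0), S = 16.
W^NE = Σw_i − S^NE + (Σα_i)·S^NE = 50 + 3.18·16 = 100.88.
Planner: ∂(Σu_j)/∂s_i = Σα_j − 1 = 3.18 > 0, so everyone contributes w_i; S^SO = 50, W^SO = 50 + 3.18·50 = 209.
Deadweight loss = 108.12.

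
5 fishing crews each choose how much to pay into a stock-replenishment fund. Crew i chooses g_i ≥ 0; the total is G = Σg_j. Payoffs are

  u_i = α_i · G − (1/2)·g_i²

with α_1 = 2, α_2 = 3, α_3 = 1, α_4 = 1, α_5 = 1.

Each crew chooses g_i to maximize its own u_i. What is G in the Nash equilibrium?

Crew i's FOC: ∂u_i/∂g_i = α_i − g_i = 0, so g_i* = α_i.
NE contributions = (2, 3, 1, 1, 1); G = 8.

8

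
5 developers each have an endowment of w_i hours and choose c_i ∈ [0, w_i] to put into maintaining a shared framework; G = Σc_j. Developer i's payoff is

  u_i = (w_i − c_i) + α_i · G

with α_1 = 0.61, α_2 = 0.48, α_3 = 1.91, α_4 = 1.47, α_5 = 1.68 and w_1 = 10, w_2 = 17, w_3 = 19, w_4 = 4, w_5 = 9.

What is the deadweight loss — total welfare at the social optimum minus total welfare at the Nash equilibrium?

139.05

∂u_i/∂c_i = α_i − 1, so developer i contributes w_i if α_i > 1, else 0.
α_i > 1 for i ∈ {3, 4, 5}; NE contributions (0, 0, 19, 4, 9), G = 32.
W^NE = Σw_i − G^NE + (Σα_i)·G^NE = 59 + 5.15·32 = 223.8.
Planner: ∂(Σu_j)/∂c_i = Σα_j − 1 = 5.15 > 0, so everyone contributes w_i; G^SO = 59, W^SO = 59 + 5.15·59 = 362.85.
Deadweight loss = 139.05.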